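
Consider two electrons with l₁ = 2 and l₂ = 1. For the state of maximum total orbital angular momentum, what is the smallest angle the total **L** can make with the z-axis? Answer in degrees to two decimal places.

θ_min ≈ 30.00°

Angular momentum addition gives L = |l₁ − l₂|, …, l₁ + l₂.
So L can be 1, 2, 3.
The maximum is L = 3, with |L_tot| = ℏ√(3·4) = 2√3 ℏ.
The minimum angle with z is arccos(3/√12) ≈ 30.00°.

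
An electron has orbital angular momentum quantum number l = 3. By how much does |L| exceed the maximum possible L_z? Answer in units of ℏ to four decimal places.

|L| = 2√3 ℏ ≈ 3.4641ℏ, while L_z,max = lℏ = 3ℏ.
The difference is (2√3 − 3)ℏ ≈ 0.4641ℏ.

|L| − L_z,max ≈ 0.4641ℏ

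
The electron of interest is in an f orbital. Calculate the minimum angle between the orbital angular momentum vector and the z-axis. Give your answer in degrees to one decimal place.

An f state has l = 3.
|L| = ℏ√(l(l+1)) = 2√3 ℏ.
The smallest angle corresponds to the largest L_z, i.e. m_l = l = 3, giving L_z = 3ℏ.
cos θ_min = 3/√12, so θ_min ≈ 30.0°.

θ_min ≈ 30.0°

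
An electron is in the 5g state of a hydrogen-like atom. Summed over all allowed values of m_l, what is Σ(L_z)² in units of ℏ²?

For 5g, l = 4.
m_l ∈ {-4, -3, -2, -1, 0, 1, 2, 3, 4}.
Σ m_l² = 2·(1 + 4 + 9 + 16) = 60.

Σ(L_z)² = 60 ℏ²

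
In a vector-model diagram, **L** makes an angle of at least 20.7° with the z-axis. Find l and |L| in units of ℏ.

cos θ_min = l/√(l(l+1)) = √(l/(l+1)), so l/(l+1) = cos²(20.7°) = 0.8751.
Solving: l = 7.
Then |L| = ℏ√(7·8) = 2√14 ℏ.

l = 7, |L| = 2√14 ℏ ≈ 7.483ℏ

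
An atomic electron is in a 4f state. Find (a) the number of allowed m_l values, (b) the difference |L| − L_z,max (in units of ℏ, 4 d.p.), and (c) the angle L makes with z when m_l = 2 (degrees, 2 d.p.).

7 values; |L|−L_z,max ≈ 0.4641ℏ; θ(m_l=2) ≈ 54.74°

4f means n = 4, l = 3.
There are 2l+1 = 7 values of m_l.
|L| − L_z,max = (2√3 − 3)ℏ ≈ 0.4641ℏ.
For m_l = 2: cos θ = 2/√12, θ ≈ 54.74°.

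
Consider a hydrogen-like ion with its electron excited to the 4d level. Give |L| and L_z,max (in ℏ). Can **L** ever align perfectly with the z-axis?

The 4d level has l = 2.
|L| = √6 ℏ ≈ 2.4495ℏ, while L_z,max = lℏ = 2ℏ.
Since |L| > L_z,max, the vector can never point exactly along z; the closest it comes is θ_min = arccos(2/√6) ≈ 35.3°.

No: L_z,max = 2ℏ < |L| = √6 ℏ ≈ 2.449ℏ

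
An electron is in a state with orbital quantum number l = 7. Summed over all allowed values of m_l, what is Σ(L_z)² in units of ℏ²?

Σ(L_z)² = 280 ℏ²

The allowed m_l values are -7, -6, -5, -4, -3, -2, -1, 0, 1, 2, 3, 4, 5, 6, 7.
Σ m_l² = l(l+1)(2l+1)/3 = 7·8·15/3 = 280.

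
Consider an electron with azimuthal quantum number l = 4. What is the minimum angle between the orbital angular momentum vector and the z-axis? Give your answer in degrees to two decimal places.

|L| = √(l(l+1)) ℏ = 2√5 ℏ.
The smallest angle corresponds to the largest L_z, i.e. m_l = l = 4, giving L_z = 4ℏ.
cos θ_min = 4/√20, so θ_min ≈ 26.57°.

θ_min ≈ 26.57°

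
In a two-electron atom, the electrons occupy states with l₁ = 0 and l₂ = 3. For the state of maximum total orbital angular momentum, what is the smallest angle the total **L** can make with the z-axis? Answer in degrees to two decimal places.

L runs from |0 − 3| = 3 to 0 + 3 = 3.
L ∈ {3}.
The maximum is L = 3, with |L_tot| = ℏ√(3·4) = 2√3 ℏ.
The minimum angle with z is arccos(3/√12) ≈ 30.00°.

θ_min ≈ 30.00°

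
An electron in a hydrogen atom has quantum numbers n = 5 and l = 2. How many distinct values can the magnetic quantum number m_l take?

The number of m_l values is 2l + 1 = 2·2 + 1 = 5.

5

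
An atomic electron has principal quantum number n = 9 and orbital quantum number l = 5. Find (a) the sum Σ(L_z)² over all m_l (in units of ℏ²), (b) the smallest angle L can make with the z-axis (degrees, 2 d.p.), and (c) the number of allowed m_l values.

Σ m_l² = 110, so Σ(L_z)² = 110 ℏ².
cos θ_min = 5/√30, so θ_min ≈ 24.09°.
There are 2l+1 = 11 values of m_l.

Σ(L_z)² = 110 ℏ²; θ_min ≈ 24.09°; 11 values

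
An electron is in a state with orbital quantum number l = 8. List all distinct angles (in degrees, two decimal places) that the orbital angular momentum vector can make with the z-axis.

|L| = ℏ√(l(l+1)) = 6√2 ℏ.
cos θ = m_l/√72 for each m_l ∈ {-8, -7, -6, -5, -4, -3, -2, -1, 0, 1, 2, 3, 4, 5, 6, 7, 8}.

θ ∈ {19.47°, 34.42°, 45.00°, 53.90°, 61.87°, 69.30°, 76.37°, 83.23°, 90.00°, 96.77°, 103.63°, 110.70°, 118.13°, 126.10°, 135.00°, 145.58°, 160.53°}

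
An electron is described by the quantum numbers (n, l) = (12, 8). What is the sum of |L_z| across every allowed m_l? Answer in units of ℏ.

Σ|L_z| = 72 ℏ

m_l ∈ {-8, -7, -6, -5, -4, -3, -2, -1, 0, 1, 2, 3, 4, 5, 6, 7, 8}.
Σ|m_l| = 2(1+2+…+8) = 72.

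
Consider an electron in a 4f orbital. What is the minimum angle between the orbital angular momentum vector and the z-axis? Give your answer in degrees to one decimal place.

θ_min ≈ 30.0°

The 4f subshell has l = 3.
|L| = ℏ√(l(l+1)) = 2√3 ℏ.
The smallest angle corresponds to the largest L_z, i.e. m_l = l = 3, giving L_z = 3ℏ.
cos θ_min = 3/√12, so θ_min ≈ 30.0°.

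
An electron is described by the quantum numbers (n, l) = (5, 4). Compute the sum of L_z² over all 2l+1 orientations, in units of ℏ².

m_l ∈ {-4, -3, -2, -1, 0, 1, 2, 3, 4}.
Σ m_l² = 2·(1 + 4 + 9 + 16) = 60.

Σ(L_z)² = 60 ℏ²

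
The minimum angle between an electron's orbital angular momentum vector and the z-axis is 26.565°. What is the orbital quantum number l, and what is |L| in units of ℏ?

cos²θ_min = l/(l+1) = 0.8000.
l = cos²θ/sin²θ ≈ 4.
Then |L| = ℏ√(4·5) = 2√5 ℏ.

l = 4, |L| = 2√5 ℏ ≈ 4.472ℏ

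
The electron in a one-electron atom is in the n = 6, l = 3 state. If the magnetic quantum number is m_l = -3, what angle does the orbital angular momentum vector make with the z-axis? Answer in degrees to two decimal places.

|L| = √(l(l+1)) ℏ = 2√3 ℏ.
L_z = m_l ℏ = −3ℏ.
cos θ = L_z/|L| = -3/√12, so θ ≈ 150.00°.

θ ≈ 150.00°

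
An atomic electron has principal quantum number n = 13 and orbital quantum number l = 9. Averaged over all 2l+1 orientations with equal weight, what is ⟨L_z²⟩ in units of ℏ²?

The allowed m_l values are -9, -8, -7, -6, -5, -4, -3, -2, -1, 0, 1, 2, 3, 4, 5, 6, 7, 8, 9.
Average of L_z² over 19 states: 570/19 ℏ² = 30 ℏ².

⟨L_z²⟩ = 30 ℏ²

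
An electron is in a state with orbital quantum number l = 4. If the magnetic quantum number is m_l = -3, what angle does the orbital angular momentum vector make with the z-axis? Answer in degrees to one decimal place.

|L| = ℏ√(l(l+1)) = 2√5 ℏ.
L_z = m_l ℏ = −3ℏ.
cos θ = L_z/|L| = -3/√20, so θ ≈ 132.1°.

θ ≈ 132.1°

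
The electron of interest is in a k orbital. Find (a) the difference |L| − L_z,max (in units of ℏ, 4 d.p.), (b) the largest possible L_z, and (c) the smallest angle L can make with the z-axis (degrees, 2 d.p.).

For a k orbital, l = 7.
|L| − L_z,max = (2√14 − 7)ℏ ≈ 0.4833ℏ.
L_z,max = lℏ = 7ℏ.
cos θ_min = 7/√56, so θ_min ≈ 20.70°.

|L|−L_z,max ≈ 0.4833ℏ; L_z,max = 7ℏ; θ_min ≈ 20.70°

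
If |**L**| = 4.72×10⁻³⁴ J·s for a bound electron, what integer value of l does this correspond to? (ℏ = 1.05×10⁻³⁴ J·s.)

l = 4

Dividing by ℏ: |L|/ℏ ≈ 4.495.
l(l+1) ≈ 4.495² ≈ 20.21, so l = 4.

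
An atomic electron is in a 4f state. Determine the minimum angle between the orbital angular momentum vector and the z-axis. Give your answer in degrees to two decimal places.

For 4f, l = 3.
|L| = ℏ√(l(l+1)) = 2√3 ℏ.
The smallest angle corresponds to the largest L_z, i.e. m_l = l = 3, giving L_z = 3ℏ.
cos θ_min = 3/√12, so θ_min ≈ 30.00°.

θ_min ≈ 30.00°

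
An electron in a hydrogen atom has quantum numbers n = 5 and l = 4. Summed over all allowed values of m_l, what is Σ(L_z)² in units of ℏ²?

m_l runs from −4 to 4, i.e. {-4, -3, -2, -1, 0, 1, 2, 3, 4}.
Σ m_l² = 2·(1 + 4 + 9 + 16) = 60.

Σ(L_z)² = 60 ℏ²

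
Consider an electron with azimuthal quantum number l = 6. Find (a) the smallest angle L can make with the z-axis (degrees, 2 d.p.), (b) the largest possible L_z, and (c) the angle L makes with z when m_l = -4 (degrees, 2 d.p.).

cos θ_min = 6/√42, so θ_min ≈ 22.21°.
L_z,max = lℏ = 6ℏ.
For m_l = -4: cos θ = -4/√42, θ ≈ 128.11°.

θ_min ≈ 22.21°; L_z,max = 6ℏ; θ(m_l=-4) ≈ 128.11°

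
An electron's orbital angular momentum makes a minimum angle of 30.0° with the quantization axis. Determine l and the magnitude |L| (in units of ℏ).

cos²θ_min = l/(l+1) = 0.7500.
l = cos²θ/sin²θ ≈ 3.
Then |L| = ℏ√(3·4) = 2√3 ℏ.

l = 3, |L| = 2√3 ℏ ≈ 3.464ℏ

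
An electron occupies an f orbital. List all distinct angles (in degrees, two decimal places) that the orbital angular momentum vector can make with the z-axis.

θ ∈ {30.00°, 54.74°, 73.22°, 90.00°, 106.78°, 125.26°, 150.00°}

An f state has l = 3.
|L| = √(l(l+1)) ℏ = 2√3 ℏ.
cos θ = m_l/√12 for each m_l ∈ {-3, -2, -1, 0, 1, 2, 3}.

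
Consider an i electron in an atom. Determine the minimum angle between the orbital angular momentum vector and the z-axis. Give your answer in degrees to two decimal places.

θ_min ≈ 22.21°

The letter i corresponds to l = 6.
|L| = ℏ√(l(l+1)) = √42 ℏ.
The smallest angle corresponds to the largest L_z, i.e. m_l = l = 6, giving L_z = 6ℏ.
cos θ_min = 6/√42, so θ_min ≈ 22.21°.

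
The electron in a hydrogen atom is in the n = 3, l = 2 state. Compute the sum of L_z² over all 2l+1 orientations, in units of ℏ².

Σ(L_z)² = 10 ℏ²

m_l ∈ {-2, -1, 0, 1, 2}.
Σ m_l² = 2·(1 + 4) = 10.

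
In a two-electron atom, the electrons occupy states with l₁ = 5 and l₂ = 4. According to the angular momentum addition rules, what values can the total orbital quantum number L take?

By the triangle rule, |l₁ − l₂| ≤ L ≤ l₁ + l₂.
Allowed values: L = 1, 2, 3, 4, 5, 6, 7, 8, 9.

L = 1, 2, 3, 4, 5, 6, 7, 8, 9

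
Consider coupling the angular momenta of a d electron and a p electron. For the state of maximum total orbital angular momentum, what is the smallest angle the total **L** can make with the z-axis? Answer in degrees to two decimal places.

θ_min ≈ 30.00°

Angular momentum addition gives L = |l₁ − l₂|, …, l₁ + l₂.
Allowed values: L = 1, 2, 3.
The maximum is L = 3, with |L_tot| = ℏ√(3·4) = 2√3 ℏ.
The minimum angle with z is arccos(3/√12) ≈ 30.00°.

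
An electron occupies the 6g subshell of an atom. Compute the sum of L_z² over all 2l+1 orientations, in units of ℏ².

Σ(L_z)² = 60 ℏ²

For 6g, l = 4.
The allowed m_l values are -4, -3, -2, -1, 0, 1, 2, 3, 4.
Σ m_l² = 2·(1 + 4 + 9 + 16) = 60.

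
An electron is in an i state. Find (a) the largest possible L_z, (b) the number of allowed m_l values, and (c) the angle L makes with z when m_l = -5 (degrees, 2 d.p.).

L_z,max = 6ℏ; 13 values; θ(m_l=-5) ≈ 140.49°

An i state has l = 6.
L_z,max = lℏ = 6ℏ.
There are 2l+1 = 13 values of m_l.
For m_l = -5: cos θ = -5/√42, θ ≈ 140.49°.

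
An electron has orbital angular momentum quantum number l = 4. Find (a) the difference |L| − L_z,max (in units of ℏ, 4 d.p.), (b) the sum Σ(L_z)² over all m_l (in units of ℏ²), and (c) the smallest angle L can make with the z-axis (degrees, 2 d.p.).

|L|−L_z,max ≈ 0.4721ℏ; Σ(L_z)² = 60 ℏ²; θ_min ≈ 26.57°

|L| − L_z,max = (2√5 − 4)ℏ ≈ 0.4721ℏ.
Σ m_l² = 60, so Σ(L_z)² = 60 ℏ².
cos θ_min = 4/√20, so θ_min ≈ 26.57°.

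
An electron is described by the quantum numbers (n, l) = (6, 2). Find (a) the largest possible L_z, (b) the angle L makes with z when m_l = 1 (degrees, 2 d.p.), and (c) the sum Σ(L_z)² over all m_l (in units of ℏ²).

L_z,max = 2ℏ; θ(m_l=1) ≈ 65.91°; Σ(L_z)² = 10 ℏ²

L_z,max = lℏ = 2ℏ.
For m_l = 1: cos θ = 1/√6, θ ≈ 65.91°.
Σ m_l² = 10, so Σ(L_z)² = 10 ℏ².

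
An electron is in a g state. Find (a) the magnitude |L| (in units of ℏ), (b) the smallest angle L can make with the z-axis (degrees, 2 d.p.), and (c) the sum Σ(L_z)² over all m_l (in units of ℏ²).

A g state has l = 4.
|L| = ℏ√(4·5) = 2√5 ℏ ≈ 4.472ℏ.
cos θ_min = 4/√20, so θ_min ≈ 26.57°.
Σ m_l² = 60, so Σ(L_z)² = 60 ℏ².

|L| = 2√5 ℏ ≈ 4.472ℏ; θ_min ≈ 26.57°; Σ(L_z)² = 60 ℏ²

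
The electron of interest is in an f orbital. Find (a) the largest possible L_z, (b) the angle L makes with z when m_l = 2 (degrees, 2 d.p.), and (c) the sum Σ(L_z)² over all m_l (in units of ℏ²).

L_z,max = 3ℏ; θ(m_l=2) ≈ 54.74°; Σ(L_z)² = 28 ℏ²

For an f orbital, l = 3.
L_z,max = lℏ = 3ℏ.
For m_l = 2: cos θ = 2/√12, θ ≈ 54.74°.
Σ m_l² = 28, so Σ(L_z)² = 28 ℏ².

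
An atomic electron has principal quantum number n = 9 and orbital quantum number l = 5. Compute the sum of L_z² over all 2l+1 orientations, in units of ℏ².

Σ(L_z)² = 110 ℏ²

The allowed m_l values are -5, -4, -3, -2, -1, 0, 1, 2, 3, 4, 5.
Summing m² from −5 to 5: Σ m_l² = 110.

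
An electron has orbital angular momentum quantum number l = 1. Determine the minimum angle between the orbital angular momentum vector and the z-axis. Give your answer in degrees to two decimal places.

|L| = ℏ√(l(l+1)) = √2 ℏ.
The smallest angle corresponds to the largest L_z, i.e. m_l = l = 1, giving L_z = 1ℏ.
cos θ_min = 1/√2, so θ_min ≈ 45.00°.

θ_min ≈ 45.00°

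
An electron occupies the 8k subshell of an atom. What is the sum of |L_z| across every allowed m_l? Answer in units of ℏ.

For 8k, l = 7.
The allowed m_l values are -7, -6, -5, -4, -3, -2, -1, 0, 1, 2, 3, 4, 5, 6, 7.
Σ|m_l| = 2(1+2+…+7) = 56.

Σ|L_z| = 56 ℏ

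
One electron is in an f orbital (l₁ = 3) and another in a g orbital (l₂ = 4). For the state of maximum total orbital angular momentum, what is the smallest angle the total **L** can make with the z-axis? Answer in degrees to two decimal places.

θ_min ≈ 20.70°

By the triangle rule, |l₁ − l₂| ≤ L ≤ l₁ + l₂.
So L can be 1, 2, 3, 4, 5, 6, 7.
The maximum is L = 7, with |L_tot| = ℏ√(7·8) = 2√14 ℏ.
The minimum angle with z is arccos(7/√56) ≈ 20.70°.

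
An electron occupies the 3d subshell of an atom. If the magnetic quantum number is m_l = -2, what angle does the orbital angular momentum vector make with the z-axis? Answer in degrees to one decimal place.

The 3d subshell has l = 2.
|L|² = l(l+1)ℏ² = 6ℏ², so |L| = √6 ℏ.
L_z = m_l ℏ = −2ℏ.
cos θ = L_z/|L| = -2/√6, so θ ≈ 144.7°.

θ ≈ 144.7°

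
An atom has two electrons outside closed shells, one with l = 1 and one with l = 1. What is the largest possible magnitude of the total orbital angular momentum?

|L_tot|_max = √6 ℏ ≈ 2.449ℏ

By the triangle rule, |l₁ − l₂| ≤ L ≤ l₁ + l₂.
L ∈ {0, 1, 2}.
The largest magnitude corresponds to L = 2: |L_tot| = ℏ√(2·3) = √6 ℏ.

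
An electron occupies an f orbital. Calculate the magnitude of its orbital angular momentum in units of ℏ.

|L| = 2√3 ℏ ≈ 3.464ℏ

The letter f corresponds to l = 3.
|L| = ℏ√(l(l+1)) = ℏ√(3·4) = 2√3 ℏ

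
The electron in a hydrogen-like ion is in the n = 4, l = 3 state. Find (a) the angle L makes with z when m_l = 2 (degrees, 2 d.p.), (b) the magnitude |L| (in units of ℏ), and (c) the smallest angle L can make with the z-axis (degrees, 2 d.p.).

θ(m_l=2) ≈ 54.74°; |L| = 2√3 ℏ ≈ 3.464ℏ; θ_min ≈ 30.00°

For m_l = 2: cos θ = 2/√12, θ ≈ 54.74°.
|L| = ℏ√(3·4) = 2√3 ℏ ≈ 3.464ℏ.
cos θ_min = 3/√12, so θ_min ≈ 30.00°.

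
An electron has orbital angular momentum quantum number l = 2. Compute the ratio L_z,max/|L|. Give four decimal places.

L_z,max/|L| = 0.8165

|L| = √6 ℏ ≈ 2.4495ℏ, while L_z,max = lℏ = 2ℏ.
L_z,max/|L| = 2/√6 = 0.8165.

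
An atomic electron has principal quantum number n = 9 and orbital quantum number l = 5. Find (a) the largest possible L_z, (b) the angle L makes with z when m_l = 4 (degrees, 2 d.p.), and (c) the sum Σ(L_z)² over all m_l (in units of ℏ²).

L_z,max = lℏ = 5ℏ.
For m_l = 4: cos θ = 4/√30, θ ≈ 43.09°.
Σ m_l² = 110, so Σ(L_z)² = 110 ℏ².

L_z,max = 5ℏ; θ(m_l=4) ≈ 43.09°; Σ(L_z)² = 110 ℏ²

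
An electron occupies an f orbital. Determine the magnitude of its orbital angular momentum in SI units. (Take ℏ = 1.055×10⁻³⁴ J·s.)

|L| = 3.655×10⁻³⁴ J·s

For an f orbital, l = 3.
|L| = ℏ√(l(l+1)) = ℏ√(3·4) = 2√3 ℏ
Numerically, |L| = 3.464 × (1.055×10⁻³⁴ J·s) = 3.655×10⁻³⁴ J·s.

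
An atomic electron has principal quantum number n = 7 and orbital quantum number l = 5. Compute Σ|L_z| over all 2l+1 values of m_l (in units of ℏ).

m_l ∈ {-5, -4, -3, -2, -1, 0, 1, 2, 3, 4, 5}.
Σ|m_l| = 2(1+2+…+5) = 30.

Σ|L_z| = 30 ℏ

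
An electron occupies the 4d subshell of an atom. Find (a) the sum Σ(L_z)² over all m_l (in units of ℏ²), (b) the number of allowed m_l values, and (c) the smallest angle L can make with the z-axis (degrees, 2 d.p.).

Σ(L_z)² = 10 ℏ²; 5 values; θ_min ≈ 35.26°

4d means n = 4, l = 2.
Σ m_l² = 10, so Σ(L_z)² = 10 ℏ².
There are 2l+1 = 5 values of m_l.
cos θ_min = 2/√6, so θ_min ≈ 35.26°.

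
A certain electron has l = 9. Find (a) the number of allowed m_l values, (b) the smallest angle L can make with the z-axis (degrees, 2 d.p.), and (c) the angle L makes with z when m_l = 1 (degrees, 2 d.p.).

19 values; θ_min ≈ 18.43°; θ(m_l=1) ≈ 83.95°

There are 2l+1 = 19 values of m_l.
cos θ_min = 9/√90, so θ_min ≈ 18.43°.
For m_l = 1: cos θ = 1/√90, θ ≈ 83.95°.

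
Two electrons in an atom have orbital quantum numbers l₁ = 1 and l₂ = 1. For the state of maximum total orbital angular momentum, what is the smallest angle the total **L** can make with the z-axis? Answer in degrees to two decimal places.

θ_min ≈ 35.26°

L runs from |1 − 1| = 0 to 1 + 1 = 2.
L ∈ {0, 1, 2}.
The maximum is L = 2, with |L_tot| = ℏ√(2·3) = √6 ℏ.
The minimum angle with z is arccos(2/√6) ≈ 35.26°.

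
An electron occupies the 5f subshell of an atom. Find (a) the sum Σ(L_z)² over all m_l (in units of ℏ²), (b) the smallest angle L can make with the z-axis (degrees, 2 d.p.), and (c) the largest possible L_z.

Σ(L_z)² = 28 ℏ²; θ_min ≈ 30.00°; L_z,max = 3ℏ

The 5f subshell has l = 3.
Σ m_l² = 28, so Σ(L_z)² = 28 ℏ².
cos θ_min = 3/√12, so θ_min ≈ 30.00°.
L_z,max = lℏ = 3ℏ.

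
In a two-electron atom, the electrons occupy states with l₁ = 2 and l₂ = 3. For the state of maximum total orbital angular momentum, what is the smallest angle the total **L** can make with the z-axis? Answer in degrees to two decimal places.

θ_min ≈ 24.09°

The total orbital quantum number L ranges from |l₁ − l₂| to l₁ + l₂ in integer steps.
L ∈ {1, 2, 3, 4, 5}.
The maximum is L = 5, with |L_tot| = ℏ√(5·6) = √30 ℏ.
The minimum angle with z is arccos(5/√30) ≈ 24.09°.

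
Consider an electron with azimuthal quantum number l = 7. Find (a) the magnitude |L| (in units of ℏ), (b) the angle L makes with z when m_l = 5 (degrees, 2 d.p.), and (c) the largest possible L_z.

|L| = ℏ√(7·8) = 2√14 ℏ ≈ 7.483ℏ.
For m_l = 5: cos θ = 5/√56, θ ≈ 48.08°.
L_z,max = lℏ = 7ℏ.

|L| = 2√14 ℏ ≈ 7.483ℏ; θ(m_l=5) ≈ 48.08°; L_z,max = 7ℏ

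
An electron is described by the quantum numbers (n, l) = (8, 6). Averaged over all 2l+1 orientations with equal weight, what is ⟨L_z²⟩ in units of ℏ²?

m_l ∈ {-6, -5, -4, -3, -2, -1, 0, 1, 2, 3, 4, 5, 6}.
Average of L_z² over 13 states: 182/13 ℏ² = 14 ℏ².

⟨L_z²⟩ = 14 ℏ²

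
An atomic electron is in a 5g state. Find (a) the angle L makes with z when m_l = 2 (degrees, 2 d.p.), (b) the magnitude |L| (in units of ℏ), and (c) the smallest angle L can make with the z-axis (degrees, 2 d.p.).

The 5g subshell has l = 4.
For m_l = 2: cos θ = 2/√20, θ ≈ 63.43°.
|L| = ℏ√(4·5) = 2√5 ℏ ≈ 4.472ℏ.
cos θ_min = 4/√20, so θ_min ≈ 26.57°.

θ(m_l=2) ≈ 63.43°; |L| = 2√5 ℏ ≈ 4.472ℏ; θ_min ≈ 26.57°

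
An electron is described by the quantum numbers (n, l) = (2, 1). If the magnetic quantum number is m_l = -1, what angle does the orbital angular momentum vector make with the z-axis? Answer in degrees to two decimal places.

θ ≈ 135.00°

|L|² = l(l+1)ℏ² = 2ℏ², so |L| = √2 ℏ.
L_z = m_l ℏ = −1ℏ.
cos θ = L_z/|L| = -1/√2, so θ ≈ 135.00°.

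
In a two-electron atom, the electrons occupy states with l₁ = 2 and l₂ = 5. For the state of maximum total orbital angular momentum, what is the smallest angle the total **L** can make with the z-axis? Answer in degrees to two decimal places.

By the triangle rule, |l₁ − l₂| ≤ L ≤ l₁ + l₂.
So L can be 3, 4, 5, 6, 7.
The maximum is L = 7, with |L_tot| = ℏ√(7·8) = 2√14 ℏ.
The minimum angle with z is arccos(7/√56) ≈ 20.70°.

θ_min ≈ 20.70°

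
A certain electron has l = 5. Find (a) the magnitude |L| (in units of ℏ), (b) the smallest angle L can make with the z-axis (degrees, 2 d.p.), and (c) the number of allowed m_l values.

|L| = √30 ℏ ≈ 5.477ℏ; θ_min ≈ 24.09°; 11 values

|L| = ℏ√(5·6) = √30 ℏ ≈ 5.477ℏ.
cos θ_min = 5/√30, so θ_min ≈ 24.09°.
There are 2l+1 = 11 values of m_l.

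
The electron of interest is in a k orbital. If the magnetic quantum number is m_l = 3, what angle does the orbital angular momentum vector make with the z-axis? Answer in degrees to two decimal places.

θ ≈ 66.37°

For a k orbital, l = 7.
|L| = ℏ√(l(l+1)) = 2√14 ℏ.
L_z = m_l ℏ = 3ℏ.
cos θ = L_z/|L| = 3/√56, so θ ≈ 66.37°.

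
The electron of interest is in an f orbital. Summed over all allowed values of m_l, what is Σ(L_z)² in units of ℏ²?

For an f orbital, l = 3.
m_l runs from −3 to 3, i.e. {-3, -2, -1, 0, 1, 2, 3}.
Σ m_l² = l(l+1)(2l+1)/3 = 3·4·7/3 = 28.

Σ(L_z)² = 28 ℏ²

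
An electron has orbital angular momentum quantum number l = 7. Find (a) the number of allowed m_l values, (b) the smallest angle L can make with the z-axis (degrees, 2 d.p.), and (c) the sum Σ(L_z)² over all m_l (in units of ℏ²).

15 values; θ_min ≈ 20.70°; Σ(L_z)² = 280 ℏ²

There are 2l+1 = 15 values of m_l.
cos θ_min = 7/√56, so θ_min ≈ 20.70°.
Σ m_l² = 280, so Σ(L_z)² = 280 ℏ².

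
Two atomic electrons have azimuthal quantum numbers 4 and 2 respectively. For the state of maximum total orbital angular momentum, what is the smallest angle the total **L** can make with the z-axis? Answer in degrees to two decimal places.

θ_min ≈ 22.21°

L runs from |4 − 2| = 2 to 4 + 2 = 6.
L ∈ {2, 3, 4, 5, 6}.
The maximum is L = 6, with |L_tot| = ℏ√(6·7) = √42 ℏ.
The minimum angle with z is arccos(6/√42) ≈ 22.21°.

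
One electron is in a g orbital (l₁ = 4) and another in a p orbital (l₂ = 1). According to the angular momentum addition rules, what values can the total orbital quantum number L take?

L = 3, 4, 5

By the triangle rule, |l₁ − l₂| ≤ L ≤ l₁ + l₂.
L ∈ {3, 4, 5}.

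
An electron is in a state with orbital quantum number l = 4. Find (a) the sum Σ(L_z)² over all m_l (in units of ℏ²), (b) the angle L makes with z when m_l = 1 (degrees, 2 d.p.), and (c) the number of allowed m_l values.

Σ m_l² = 60, so Σ(L_z)² = 60 ℏ².
For m_l = 1: cos θ = 1/√20, θ ≈ 77.08°.
There are 2l+1 = 9 values of m_l.

Σ(L_z)² = 60 ℏ²; θ(m_l=1) ≈ 77.08°; 9 values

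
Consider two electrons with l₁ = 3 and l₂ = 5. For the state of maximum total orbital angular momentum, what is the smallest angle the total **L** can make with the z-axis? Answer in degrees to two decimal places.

The total orbital quantum number L ranges from |l₁ − l₂| to l₁ + l₂ in integer steps.
L ∈ {2, 3, 4, 5, 6, 7, 8}.
The maximum is L = 8, with |L_tot| = ℏ√(8·9) = 6√2 ℏ.
The minimum angle with z is arccos(8/√72) ≈ 19.47°.

θ_min ≈ 19.47°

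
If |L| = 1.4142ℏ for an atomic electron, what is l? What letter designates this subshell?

l = 1 (p orbital)

(|L|/ℏ)² = l(l+1) = 2.
Solving: l = 1.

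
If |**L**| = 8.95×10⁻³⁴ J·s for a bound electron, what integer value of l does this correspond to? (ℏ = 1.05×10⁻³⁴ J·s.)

l = 8

In units of ℏ, |L| ≈ 8.524.
Set l(l+1) = 72.66; the integer solution is l = 8.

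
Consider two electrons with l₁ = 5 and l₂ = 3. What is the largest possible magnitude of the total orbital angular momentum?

|L_tot|_max = 6√2 ℏ ≈ 8.485ℏ

The total orbital quantum number L ranges from |l₁ − l₂| to l₁ + l₂ in integer steps.
L ∈ {2, 3, 4, 5, 6, 7, 8}.
The largest magnitude corresponds to L = 8: |L_tot| = ℏ√(8·9) = 6√2 ℏ.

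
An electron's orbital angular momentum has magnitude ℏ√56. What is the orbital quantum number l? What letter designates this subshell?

l = 7 (k orbital)

Since |L|² = l(l+1)ℏ², l(l+1) = 56.
Solving: l = 7.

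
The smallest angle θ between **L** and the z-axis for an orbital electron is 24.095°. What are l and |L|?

cos²θ_min = l/(l+1) = 0.8333.
l = cos²θ/sin²θ ≈ 5.
Then |L| = ℏ√(5·6) = √30 ℏ.

l = 5, |L| = √30 ℏ ≈ 5.477ℏ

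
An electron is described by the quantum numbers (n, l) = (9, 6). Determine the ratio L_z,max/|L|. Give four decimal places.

L_z,max/|L| = 0.9258

|L| = √42 ℏ ≈ 6.4807ℏ, while L_z,max = lℏ = 6ℏ.
L_z,max/|L| = 6/√42 = 0.9258.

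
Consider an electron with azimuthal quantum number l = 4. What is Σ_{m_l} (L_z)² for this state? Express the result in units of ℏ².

Σ(L_z)² = 60 ℏ²

The allowed m_l values are -4, -3, -2, -1, 0, 1, 2, 3, 4.
Σ m_l² = l(l+1)(2l+1)/3 = 4·5·9/3 = 60.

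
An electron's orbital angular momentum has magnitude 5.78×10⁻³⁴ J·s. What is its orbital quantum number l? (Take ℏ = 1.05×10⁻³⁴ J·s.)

Dividing by ℏ: |L|/ℏ ≈ 5.505.
(|L|/ℏ)² = l(l+1) ≈ 30.30 ⇒ l = 5.

l = 5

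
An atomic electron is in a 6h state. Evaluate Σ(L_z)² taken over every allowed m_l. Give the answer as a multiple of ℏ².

Σ(L_z)² = 110 ℏ²

6h means n = 6, l = 5.
m_l runs from −5 to 5, i.e. {-5, -4, -3, -2, -1, 0, 1, 2, 3, 4, 5}.
Σ m_l² = l(l+1)(2l+1)/3 = 5·6·11/3 = 110.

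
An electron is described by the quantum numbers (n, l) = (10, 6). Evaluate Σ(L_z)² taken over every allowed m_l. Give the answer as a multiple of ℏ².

Σ(L_z)² = 182 ℏ²

The allowed m_l values are -6, -5, -4, -3, -2, -1, 0, 1, 2, 3, 4, 5, 6.
Summing m² from −6 to 6: Σ m_l² = 182.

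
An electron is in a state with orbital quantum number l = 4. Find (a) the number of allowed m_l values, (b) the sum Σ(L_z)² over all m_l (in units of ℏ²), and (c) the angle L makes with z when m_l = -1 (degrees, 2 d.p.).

There are 2l+1 = 9 values of m_l.
Σ m_l² = 60, so Σ(L_z)² = 60 ℏ².
For m_l = -1: cos θ = -1/√20, θ ≈ 102.92°.

9 values; Σ(L_z)² = 60 ℏ²; θ(m_l=-1) ≈ 102.92°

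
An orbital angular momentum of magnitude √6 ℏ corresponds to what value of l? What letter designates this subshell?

l = 2 (d orbital)

(|L|/ℏ)² = l(l+1) = 6.
Solving: l = 2.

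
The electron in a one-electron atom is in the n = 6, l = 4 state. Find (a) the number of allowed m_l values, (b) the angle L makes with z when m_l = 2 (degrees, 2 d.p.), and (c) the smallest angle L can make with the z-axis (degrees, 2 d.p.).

9 values; θ(m_l=2) ≈ 63.43°; θ_min ≈ 26.57°

There are 2l+1 = 9 values of m_l.
For m_l = 2: cos θ = 2/√20, θ ≈ 63.43°.
cos θ_min = 4/√20, so θ_min ≈ 26.57°.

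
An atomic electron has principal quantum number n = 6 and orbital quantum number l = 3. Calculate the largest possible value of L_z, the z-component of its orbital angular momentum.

L_z,max = 3ℏ

L_z = m_l ℏ with m_l ∈ {−3, …, 3}; the maximum is m_l = 3.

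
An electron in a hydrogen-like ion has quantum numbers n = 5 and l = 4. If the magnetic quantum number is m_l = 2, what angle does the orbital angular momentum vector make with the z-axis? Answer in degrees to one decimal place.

θ ≈ 63.4°

|L|² = l(l+1)ℏ² = 20ℏ², so |L| = 2√5 ℏ.
L_z = m_l ℏ = 2ℏ.
cos θ = L_z/|L| = 2/√20, so θ ≈ 63.4°.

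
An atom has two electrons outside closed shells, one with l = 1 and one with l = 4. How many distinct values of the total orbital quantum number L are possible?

3

The total orbital quantum number L ranges from |l₁ − l₂| to l₁ + l₂ in integer steps.
Allowed values: L = 3, 4, 5.
That is 3 values.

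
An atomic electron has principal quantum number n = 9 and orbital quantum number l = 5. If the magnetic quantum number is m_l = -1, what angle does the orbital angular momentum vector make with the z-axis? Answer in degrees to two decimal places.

θ ≈ 100.52°

|L|² = l(l+1)ℏ² = 30ℏ², so |L| = √30 ℏ.
L_z = m_l ℏ = −1ℏ.
cos θ = L_z/|L| = -1/√30, so θ ≈ 100.52°.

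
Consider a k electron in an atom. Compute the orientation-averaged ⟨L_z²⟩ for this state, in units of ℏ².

⟨L_z²⟩ = 18.67 ℏ²

K corresponds to l = 7.
The allowed m_l values are -7, -6, -5, -4, -3, -2, -1, 0, 1, 2, 3, 4, 5, 6, 7.
Average of L_z² over 15 states: 280/15 ℏ² = 18.67 ℏ².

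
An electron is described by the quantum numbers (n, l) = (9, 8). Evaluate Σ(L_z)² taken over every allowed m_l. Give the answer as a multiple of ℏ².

Σ(L_z)² = 408 ℏ²

m_l ∈ {-8, -7, -6, -5, -4, -3, -2, -1, 0, 1, 2, 3, 4, 5, 6, 7, 8}.
Summing m² from −8 to 8: Σ m_l² = 408.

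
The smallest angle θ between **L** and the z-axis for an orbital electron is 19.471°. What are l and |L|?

l = 8, |L| = 6√2 ℏ ≈ 8.485ℏ

cos²θ_min = l/(l+1) = 0.8889.
Solving: l = 8.
Then |L| = ℏ√(8·9) = 6√2 ℏ.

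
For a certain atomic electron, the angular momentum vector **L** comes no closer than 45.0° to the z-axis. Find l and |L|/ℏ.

l = 1, |L| = √2 ℏ ≈ 1.414ℏ

cos θ_min = l/√(l(l+1)) = √(l/(l+1)), so l/(l+1) = cos²(45.0°) = 0.5000.
Thus l = 0.5000/(1 − 0.5000) ≈ 1.
Then |L| = ℏ√(1·2) = √2 ℏ.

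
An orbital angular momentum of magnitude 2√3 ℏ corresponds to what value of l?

(|L|/ℏ)² = l(l+1) = 12.
l² + l − 12 = 0 ⇒ l = 3.

l = 3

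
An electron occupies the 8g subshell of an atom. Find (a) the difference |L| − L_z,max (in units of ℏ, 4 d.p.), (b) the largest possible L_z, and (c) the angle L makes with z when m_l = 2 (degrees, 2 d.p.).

|L|−L_z,max ≈ 0.4721ℏ; L_z,max = 4ℏ; θ(m_l=2) ≈ 63.43°

8g means n = 8, l = 4.
|L| − L_z,max = (2√5 − 4)ℏ ≈ 0.4721ℏ.
L_z,max = lℏ = 4ℏ.
For m_l = 2: cos θ = 2/√20, θ ≈ 63.43°.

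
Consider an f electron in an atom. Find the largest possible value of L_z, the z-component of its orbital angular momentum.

L_z,max = 3ℏ

The letter f corresponds to l = 3.
L_z = m_l ℏ with m_l ∈ {−3, …, 3}; the maximum is m_l = 3.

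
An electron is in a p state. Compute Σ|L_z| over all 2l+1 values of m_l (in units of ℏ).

A p state has l = 1.
The allowed m_l values are -1, 0, 1.
Σ|m_l| = 2(1+2+…+1) = 2.

Σ|L_z| = 2 ℏ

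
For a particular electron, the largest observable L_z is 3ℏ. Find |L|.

L_z,max = lℏ, so l = 3.
|L| = √(l(l+1)) ℏ = 2√3 ℏ.

|L| = 2√3 ℏ ≈ 3.464ℏ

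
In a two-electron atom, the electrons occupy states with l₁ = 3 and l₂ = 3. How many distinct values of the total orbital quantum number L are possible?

7

Angular momentum addition gives L = |l₁ − l₂|, …, l₁ + l₂.
So L can be 0, 1, 2, 3, 4, 5, 6.
That is 7 values.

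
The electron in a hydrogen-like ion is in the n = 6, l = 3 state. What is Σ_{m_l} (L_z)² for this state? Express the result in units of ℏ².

Σ(L_z)² = 28 ℏ²

The allowed m_l values are -3, -2, -1, 0, 1, 2, 3.
Σ m_l² = l(l+1)(2l+1)/3 = 3·4·7/3 = 28.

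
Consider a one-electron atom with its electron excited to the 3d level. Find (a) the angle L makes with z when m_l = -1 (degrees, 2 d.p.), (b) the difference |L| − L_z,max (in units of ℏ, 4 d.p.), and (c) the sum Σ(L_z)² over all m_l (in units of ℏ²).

The 3d level has l = 2.
For m_l = -1: cos θ = -1/√6, θ ≈ 114.09°.
|L| − L_z,max = (√6 − 2)ℏ ≈ 0.4495ℏ.
Σ m_l² = 10, so Σ(L_z)² = 10 ℏ².

θ(m_l=-1) ≈ 114.09°; |L|−L_z,max ≈ 0.4495ℏ; Σ(L_z)² = 10 ℏ²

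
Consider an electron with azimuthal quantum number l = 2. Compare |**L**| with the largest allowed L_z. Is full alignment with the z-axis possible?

No: L_z,max = 2ℏ < |L| = √6 ℏ ≈ 2.449ℏ

|L| = √6 ℏ ≈ 2.4495ℏ, while L_z,max = lℏ = 2ℏ.
Since |L| > L_z,max, the vector can never point exactly along z; the closest it comes is θ_min = arccos(2/√6) ≈ 35.3°.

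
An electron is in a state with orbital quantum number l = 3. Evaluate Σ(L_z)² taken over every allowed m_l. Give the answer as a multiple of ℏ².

m_l ∈ {-3, -2, -1, 0, 1, 2, 3}.
Σ m_l² = l(l+1)(2l+1)/3 = 3·4·7/3 = 28.

Σ(L_z)² = 28 ℏ²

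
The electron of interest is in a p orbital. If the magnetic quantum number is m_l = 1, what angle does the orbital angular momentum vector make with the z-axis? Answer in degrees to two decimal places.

The letter p corresponds to l = 1.
|L|² = l(l+1)ℏ² = 2ℏ², so |L| = √2 ℏ.
L_z = m_l ℏ = 1ℏ.
cos θ = L_z/|L| = 1/√2, so θ ≈ 45.00°.

θ ≈ 45.00°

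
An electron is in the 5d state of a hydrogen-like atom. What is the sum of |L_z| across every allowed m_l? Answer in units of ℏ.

For 5d, l = 2.
The allowed m_l values are -2, -1, 0, 1, 2.
Σ|m_l| = l(l+1) = 6.

Σ|L_z| = 6 ℏ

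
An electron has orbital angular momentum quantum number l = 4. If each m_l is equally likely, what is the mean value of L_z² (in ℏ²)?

m_l ∈ {-4, -3, -2, -1, 0, 1, 2, 3, 4}.
⟨L_z²⟩ = ℏ²·(Σ m_l²)/(2l+1) = ℏ²·60/9 = 6.667ℏ².

⟨L_z²⟩ = 6.667 ℏ²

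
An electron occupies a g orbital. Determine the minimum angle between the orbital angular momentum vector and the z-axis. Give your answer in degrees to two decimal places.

For a g orbital, l = 4.
|L|² = l(l+1)ℏ² = 20ℏ², so |L| = 2√5 ℏ.
The smallest angle corresponds to the largest L_z, i.e. m_l = l = 4, giving L_z = 4ℏ.
cos θ_min = 4/√20, so θ_min ≈ 26.57°.

θ_min ≈ 26.57°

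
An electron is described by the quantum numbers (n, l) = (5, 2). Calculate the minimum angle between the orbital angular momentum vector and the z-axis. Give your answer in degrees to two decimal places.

|L|² = l(l+1)ℏ² = 6ℏ², so |L| = √6 ℏ.
The smallest angle corresponds to the largest L_z, i.e. m_l = l = 2, giving L_z = 2ℏ.
cos θ_min = 2/√6, so θ_min ≈ 35.26°.

θ_min ≈ 35.26°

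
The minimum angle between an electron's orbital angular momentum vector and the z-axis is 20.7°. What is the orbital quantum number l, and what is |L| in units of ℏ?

At minimum angle, m_l = l, so cos θ = l/√(l(l+1)); cos²θ = l/(l+1) = 0.8751.
Thus l = 0.8751/(1 − 0.8751) ≈ 7.
Then |L| = ℏ√(7·8) = 2√14 ℏ.

l = 7, |L| = 2√14 ℏ ≈ 7.483ℏ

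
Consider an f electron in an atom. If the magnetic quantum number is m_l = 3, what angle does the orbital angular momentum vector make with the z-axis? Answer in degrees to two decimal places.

θ ≈ 30.00°

An f state has l = 3.
|L|² = l(l+1)ℏ² = 12ℏ², so |L| = 2√3 ℏ.
L_z = m_l ℏ = 3ℏ.
cos θ = L_z/|L| = 3/√12, so θ ≈ 30.00°.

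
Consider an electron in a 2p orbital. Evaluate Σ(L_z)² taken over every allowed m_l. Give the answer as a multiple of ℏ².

Σ(L_z)² = 2 ℏ²

2p means n = 2, l = 1.
The allowed m_l values are -1, 0, 1.
Σ m_l² = l(l+1)(2l+1)/3 = 1·2·3/3 = 2.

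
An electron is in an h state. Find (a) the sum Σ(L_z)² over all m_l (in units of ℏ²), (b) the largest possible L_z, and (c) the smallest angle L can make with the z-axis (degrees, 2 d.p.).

Σ(L_z)² = 110 ℏ²; L_z,max = 5ℏ; θ_min ≈ 24.09°

The letter h corresponds to l = 5.
Σ m_l² = 110, so Σ(L_z)² = 110 ℏ².
L_z,max = lℏ = 5ℏ.
cos θ_min = 5/√30, so θ_min ≈ 24.09°.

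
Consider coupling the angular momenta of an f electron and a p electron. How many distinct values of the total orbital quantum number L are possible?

3

Angular momentum addition gives L = |l₁ − l₂|, …, l₁ + l₂.
Allowed values: L = 2, 3, 4.
That is 3 values.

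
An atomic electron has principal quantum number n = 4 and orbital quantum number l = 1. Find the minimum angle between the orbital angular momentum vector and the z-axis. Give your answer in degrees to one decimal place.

|L| = √(l(l+1)) ℏ = √2 ℏ.
The smallest angle corresponds to the largest L_z, i.e. m_l = l = 1, giving L_z = 1ℏ.
cos θ_min = 1/√2, so θ_min ≈ 45.0°.

θ_min ≈ 45.0°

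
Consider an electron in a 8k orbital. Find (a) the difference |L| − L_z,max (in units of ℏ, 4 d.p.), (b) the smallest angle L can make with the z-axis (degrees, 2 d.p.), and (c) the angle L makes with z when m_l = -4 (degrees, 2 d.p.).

8k means n = 8, l = 7.
|L| − L_z,max = (2√14 − 7)ℏ ≈ 0.4833ℏ.
cos θ_min = 7/√56, so θ_min ≈ 20.70°.
For m_l = -4: cos θ = -4/√56, θ ≈ 122.31°.

|L|−L_z,max ≈ 0.4833ℏ; θ_min ≈ 20.70°; θ(m_l=-4) ≈ 122.31°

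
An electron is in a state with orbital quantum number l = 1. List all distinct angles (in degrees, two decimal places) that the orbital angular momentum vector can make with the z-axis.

|L|² = l(l+1)ℏ² = 2ℏ², so |L| = √2 ℏ.
cos θ = m_l/√2 for each m_l ∈ {-1, 0, 1}.

θ ∈ {45.00°, 90.00°, 135.00°}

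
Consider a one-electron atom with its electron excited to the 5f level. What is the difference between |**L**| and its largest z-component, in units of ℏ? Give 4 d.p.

The 5f level has l = 3.
|L| = 2√3 ℏ ≈ 3.4641ℏ, while L_z,max = lℏ = 3ℏ.
The difference is (2√3 − 3)ℏ ≈ 0.4641ℏ.

|L| − L_z,max ≈ 0.4641ℏ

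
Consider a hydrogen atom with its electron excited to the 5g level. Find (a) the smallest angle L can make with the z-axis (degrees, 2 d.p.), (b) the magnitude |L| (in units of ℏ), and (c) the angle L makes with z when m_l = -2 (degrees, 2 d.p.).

θ_min ≈ 26.57°; |L| = 2√5 ℏ ≈ 4.472ℏ; θ(m_l=-2) ≈ 116.57°

The 5g level has l = 4.
cos θ_min = 4/√20, so θ_min ≈ 26.57°.
|L| = ℏ√(4·5) = 2√5 ℏ ≈ 4.472ℏ.
For m_l = -2: cos θ = -2/√20, θ ≈ 116.57°.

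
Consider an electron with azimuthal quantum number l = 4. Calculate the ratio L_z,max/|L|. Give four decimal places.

L_z,max/|L| = 0.8944

|L| = 2√5 ℏ ≈ 4.4721ℏ, while L_z,max = lℏ = 4ℏ.
L_z,max/|L| = 4/√20 = 0.8944.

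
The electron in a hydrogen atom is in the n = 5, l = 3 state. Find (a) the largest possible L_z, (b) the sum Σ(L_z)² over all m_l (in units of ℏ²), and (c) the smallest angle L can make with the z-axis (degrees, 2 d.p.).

L_z,max = 3ℏ; Σ(L_z)² = 28 ℏ²; θ_min ≈ 30.00°

L_z,max = lℏ = 3ℏ.
Σ m_l² = 28, so Σ(L_z)² = 28 ℏ².
cos θ_min = 3/√12, so θ_min ≈ 30.00°.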